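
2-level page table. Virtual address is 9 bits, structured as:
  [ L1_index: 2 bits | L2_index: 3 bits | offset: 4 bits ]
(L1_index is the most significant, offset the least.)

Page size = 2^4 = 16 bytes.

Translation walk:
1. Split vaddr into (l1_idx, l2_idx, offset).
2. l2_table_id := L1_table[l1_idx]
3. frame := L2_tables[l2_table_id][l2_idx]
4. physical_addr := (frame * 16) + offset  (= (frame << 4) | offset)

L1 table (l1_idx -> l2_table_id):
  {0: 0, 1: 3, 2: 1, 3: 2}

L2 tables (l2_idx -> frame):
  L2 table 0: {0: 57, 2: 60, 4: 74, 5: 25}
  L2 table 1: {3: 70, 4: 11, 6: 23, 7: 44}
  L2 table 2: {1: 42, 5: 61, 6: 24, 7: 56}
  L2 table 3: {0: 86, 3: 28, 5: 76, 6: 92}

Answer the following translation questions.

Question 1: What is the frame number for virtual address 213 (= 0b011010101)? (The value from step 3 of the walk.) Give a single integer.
vaddr = 213: l1_idx=1, l2_idx=5
L1[1] = 3; L2[3][5] = 76

Answer: 76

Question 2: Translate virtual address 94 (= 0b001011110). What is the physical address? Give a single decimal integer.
Answer: 414

Derivation:
vaddr = 94 = 0b001011110
Split: l1_idx=0, l2_idx=5, offset=14
L1[0] = 0
L2[0][5] = 25
paddr = 25 * 16 + 14 = 414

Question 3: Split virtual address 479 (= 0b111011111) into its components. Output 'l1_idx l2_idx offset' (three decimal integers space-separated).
Answer: 3 5 15

Derivation:
vaddr = 479 = 0b111011111
  top 2 bits -> l1_idx = 3
  next 3 bits -> l2_idx = 5
  bottom 4 bits -> offset = 15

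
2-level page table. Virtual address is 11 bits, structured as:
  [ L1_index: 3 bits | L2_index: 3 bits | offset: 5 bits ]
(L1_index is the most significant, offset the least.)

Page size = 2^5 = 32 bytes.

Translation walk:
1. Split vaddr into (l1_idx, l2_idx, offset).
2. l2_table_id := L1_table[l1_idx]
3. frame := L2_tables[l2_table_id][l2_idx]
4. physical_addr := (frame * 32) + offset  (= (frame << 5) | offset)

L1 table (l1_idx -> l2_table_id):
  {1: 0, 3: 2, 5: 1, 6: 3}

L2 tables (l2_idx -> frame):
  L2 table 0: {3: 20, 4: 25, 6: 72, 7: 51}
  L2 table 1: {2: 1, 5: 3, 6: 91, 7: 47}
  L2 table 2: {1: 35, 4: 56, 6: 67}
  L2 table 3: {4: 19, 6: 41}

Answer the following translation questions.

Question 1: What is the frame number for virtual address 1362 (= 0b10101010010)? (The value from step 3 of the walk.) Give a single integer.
vaddr = 1362: l1_idx=5, l2_idx=2
L1[5] = 1; L2[1][2] = 1

Answer: 1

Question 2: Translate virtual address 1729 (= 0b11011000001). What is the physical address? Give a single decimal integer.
vaddr = 1729 = 0b11011000001
Split: l1_idx=6, l2_idx=6, offset=1
L1[6] = 3
L2[3][6] = 41
paddr = 41 * 32 + 1 = 1313

Answer: 1313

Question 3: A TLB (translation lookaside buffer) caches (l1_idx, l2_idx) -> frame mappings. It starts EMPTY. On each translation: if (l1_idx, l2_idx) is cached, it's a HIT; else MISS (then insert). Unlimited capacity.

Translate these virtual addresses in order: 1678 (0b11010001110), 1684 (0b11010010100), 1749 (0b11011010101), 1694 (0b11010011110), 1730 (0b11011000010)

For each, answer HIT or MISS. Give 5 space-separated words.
vaddr=1678: (6,4) not in TLB -> MISS, insert
vaddr=1684: (6,4) in TLB -> HIT
vaddr=1749: (6,6) not in TLB -> MISS, insert
vaddr=1694: (6,4) in TLB -> HIT
vaddr=1730: (6,6) in TLB -> HIT

Answer: MISS HIT MISS HIT HIT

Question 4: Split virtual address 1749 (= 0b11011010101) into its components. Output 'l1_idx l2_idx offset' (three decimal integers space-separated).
vaddr = 1749 = 0b11011010101
  top 3 bits -> l1_idx = 6
  next 3 bits -> l2_idx = 6
  bottom 5 bits -> offset = 21

Answer: 6 6 21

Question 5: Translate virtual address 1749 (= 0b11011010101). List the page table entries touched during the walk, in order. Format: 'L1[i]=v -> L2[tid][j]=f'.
vaddr = 1749 = 0b11011010101
Split: l1_idx=6, l2_idx=6, offset=21

Answer: L1[6]=3 -> L2[3][6]=41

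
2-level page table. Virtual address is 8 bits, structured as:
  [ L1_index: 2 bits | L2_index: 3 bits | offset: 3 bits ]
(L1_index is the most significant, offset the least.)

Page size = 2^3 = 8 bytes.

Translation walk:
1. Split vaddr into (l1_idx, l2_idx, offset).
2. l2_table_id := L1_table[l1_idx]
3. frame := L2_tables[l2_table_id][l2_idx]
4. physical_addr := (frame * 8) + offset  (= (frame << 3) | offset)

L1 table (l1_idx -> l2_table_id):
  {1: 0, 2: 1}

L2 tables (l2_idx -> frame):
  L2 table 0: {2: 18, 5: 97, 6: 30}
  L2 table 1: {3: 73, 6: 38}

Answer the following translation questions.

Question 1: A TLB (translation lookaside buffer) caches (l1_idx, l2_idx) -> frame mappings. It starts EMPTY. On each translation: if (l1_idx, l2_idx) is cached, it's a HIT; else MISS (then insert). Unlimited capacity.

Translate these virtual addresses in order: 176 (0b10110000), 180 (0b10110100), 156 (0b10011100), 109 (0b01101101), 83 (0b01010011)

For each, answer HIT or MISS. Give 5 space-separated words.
Answer: MISS HIT MISS MISS MISS

Derivation:
vaddr=176: (2,6) not in TLB -> MISS, insert
vaddr=180: (2,6) in TLB -> HIT
vaddr=156: (2,3) not in TLB -> MISS, insert
vaddr=109: (1,5) not in TLB -> MISS, insert
vaddr=83: (1,2) not in TLB -> MISS, insert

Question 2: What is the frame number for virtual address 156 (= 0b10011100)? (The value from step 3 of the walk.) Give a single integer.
Answer: 73

Derivation:
vaddr = 156: l1_idx=2, l2_idx=3
L1[2] = 1; L2[1][3] = 73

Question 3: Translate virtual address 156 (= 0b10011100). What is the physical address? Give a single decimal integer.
vaddr = 156 = 0b10011100
Split: l1_idx=2, l2_idx=3, offset=4
L1[2] = 1
L2[1][3] = 73
paddr = 73 * 8 + 4 = 588

Answer: 588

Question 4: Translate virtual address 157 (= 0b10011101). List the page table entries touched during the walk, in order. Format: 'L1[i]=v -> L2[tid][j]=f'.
Answer: L1[2]=1 -> L2[1][3]=73

Derivation:
vaddr = 157 = 0b10011101
Split: l1_idx=2, l2_idx=3, offset=5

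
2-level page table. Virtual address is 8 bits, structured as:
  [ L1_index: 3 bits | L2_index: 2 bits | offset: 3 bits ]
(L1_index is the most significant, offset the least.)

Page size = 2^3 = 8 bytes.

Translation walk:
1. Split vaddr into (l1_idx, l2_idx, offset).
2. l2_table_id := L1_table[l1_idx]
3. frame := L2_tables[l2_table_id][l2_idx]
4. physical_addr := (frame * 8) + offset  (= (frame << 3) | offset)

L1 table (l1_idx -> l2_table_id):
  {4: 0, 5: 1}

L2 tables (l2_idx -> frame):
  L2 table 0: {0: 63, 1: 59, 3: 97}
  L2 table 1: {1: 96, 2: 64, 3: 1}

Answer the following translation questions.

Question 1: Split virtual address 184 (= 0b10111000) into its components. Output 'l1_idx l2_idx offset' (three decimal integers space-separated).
Answer: 5 3 0

Derivation:
vaddr = 184 = 0b10111000
  top 3 bits -> l1_idx = 5
  next 2 bits -> l2_idx = 3
  bottom 3 bits -> offset = 0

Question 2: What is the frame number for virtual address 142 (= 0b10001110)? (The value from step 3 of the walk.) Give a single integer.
vaddr = 142: l1_idx=4, l2_idx=1
L1[4] = 0; L2[0][1] = 59

Answer: 59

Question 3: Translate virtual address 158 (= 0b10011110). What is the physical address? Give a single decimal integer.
vaddr = 158 = 0b10011110
Split: l1_idx=4, l2_idx=3, offset=6
L1[4] = 0
L2[0][3] = 97
paddr = 97 * 8 + 6 = 782

Answer: 782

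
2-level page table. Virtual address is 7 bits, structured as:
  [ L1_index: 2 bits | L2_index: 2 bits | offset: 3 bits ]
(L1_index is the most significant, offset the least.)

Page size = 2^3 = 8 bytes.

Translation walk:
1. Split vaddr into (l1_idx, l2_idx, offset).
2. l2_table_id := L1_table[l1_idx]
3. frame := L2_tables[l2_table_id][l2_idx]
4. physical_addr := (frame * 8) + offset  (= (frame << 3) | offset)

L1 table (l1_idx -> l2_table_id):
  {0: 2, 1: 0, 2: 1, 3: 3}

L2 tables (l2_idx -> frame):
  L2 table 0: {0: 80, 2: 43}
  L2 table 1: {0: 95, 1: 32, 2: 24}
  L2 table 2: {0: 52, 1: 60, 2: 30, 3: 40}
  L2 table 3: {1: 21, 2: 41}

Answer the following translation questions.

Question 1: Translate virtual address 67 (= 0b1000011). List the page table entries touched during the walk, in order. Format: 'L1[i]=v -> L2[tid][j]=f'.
vaddr = 67 = 0b1000011
Split: l1_idx=2, l2_idx=0, offset=3

Answer: L1[2]=1 -> L2[1][0]=95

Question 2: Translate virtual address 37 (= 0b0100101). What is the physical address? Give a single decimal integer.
Answer: 645

Derivation:
vaddr = 37 = 0b0100101
Split: l1_idx=1, l2_idx=0, offset=5
L1[1] = 0
L2[0][0] = 80
paddr = 80 * 8 + 5 = 645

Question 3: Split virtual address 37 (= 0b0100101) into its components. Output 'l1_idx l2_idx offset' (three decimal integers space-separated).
vaddr = 37 = 0b0100101
  top 2 bits -> l1_idx = 1
  next 2 bits -> l2_idx = 0
  bottom 3 bits -> offset = 5

Answer: 1 0 5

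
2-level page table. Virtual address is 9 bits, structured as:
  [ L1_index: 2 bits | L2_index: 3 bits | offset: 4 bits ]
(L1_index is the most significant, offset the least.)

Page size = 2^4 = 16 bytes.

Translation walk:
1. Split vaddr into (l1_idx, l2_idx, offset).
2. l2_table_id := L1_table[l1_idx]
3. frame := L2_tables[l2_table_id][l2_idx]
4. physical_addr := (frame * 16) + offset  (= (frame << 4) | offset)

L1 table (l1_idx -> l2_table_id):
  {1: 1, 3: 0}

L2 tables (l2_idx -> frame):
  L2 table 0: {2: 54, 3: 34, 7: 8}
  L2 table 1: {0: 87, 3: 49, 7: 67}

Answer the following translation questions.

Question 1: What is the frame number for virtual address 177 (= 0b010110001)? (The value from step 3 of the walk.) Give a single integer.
Answer: 49

Derivation:
vaddr = 177: l1_idx=1, l2_idx=3
L1[1] = 1; L2[1][3] = 49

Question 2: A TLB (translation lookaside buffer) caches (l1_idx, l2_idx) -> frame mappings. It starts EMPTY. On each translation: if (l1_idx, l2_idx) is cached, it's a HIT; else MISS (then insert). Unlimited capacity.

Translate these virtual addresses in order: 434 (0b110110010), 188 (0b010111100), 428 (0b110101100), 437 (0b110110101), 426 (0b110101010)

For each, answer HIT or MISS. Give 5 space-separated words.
vaddr=434: (3,3) not in TLB -> MISS, insert
vaddr=188: (1,3) not in TLB -> MISS, insert
vaddr=428: (3,2) not in TLB -> MISS, insert
vaddr=437: (3,3) in TLB -> HIT
vaddr=426: (3,2) in TLB -> HIT

Answer: MISS MISS MISS HIT HIT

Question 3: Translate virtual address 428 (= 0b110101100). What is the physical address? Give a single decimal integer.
vaddr = 428 = 0b110101100
Split: l1_idx=3, l2_idx=2, offset=12
L1[3] = 0
L2[0][2] = 54
paddr = 54 * 16 + 12 = 876

Answer: 876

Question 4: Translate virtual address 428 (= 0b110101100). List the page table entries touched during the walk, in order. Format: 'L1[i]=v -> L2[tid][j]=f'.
vaddr = 428 = 0b110101100
Split: l1_idx=3, l2_idx=2, offset=12

Answer: L1[3]=0 -> L2[0][2]=54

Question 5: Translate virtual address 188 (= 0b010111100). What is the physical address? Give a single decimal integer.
vaddr = 188 = 0b010111100
Split: l1_idx=1, l2_idx=3, offset=12
L1[1] = 1
L2[1][3] = 49
paddr = 49 * 16 + 12 = 796

Answer: 796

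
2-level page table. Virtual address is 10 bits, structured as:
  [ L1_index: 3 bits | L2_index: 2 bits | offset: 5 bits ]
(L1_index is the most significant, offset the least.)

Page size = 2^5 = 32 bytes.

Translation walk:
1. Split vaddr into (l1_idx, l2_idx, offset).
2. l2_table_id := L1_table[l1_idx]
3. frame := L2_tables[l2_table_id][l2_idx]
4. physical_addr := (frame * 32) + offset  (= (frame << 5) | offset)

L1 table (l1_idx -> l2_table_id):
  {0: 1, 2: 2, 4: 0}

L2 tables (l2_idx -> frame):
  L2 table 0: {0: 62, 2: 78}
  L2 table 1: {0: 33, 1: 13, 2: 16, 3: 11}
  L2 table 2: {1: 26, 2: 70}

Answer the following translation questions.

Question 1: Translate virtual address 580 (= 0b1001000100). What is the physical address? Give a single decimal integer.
vaddr = 580 = 0b1001000100
Split: l1_idx=4, l2_idx=2, offset=4
L1[4] = 0
L2[0][2] = 78
paddr = 78 * 32 + 4 = 2500

Answer: 2500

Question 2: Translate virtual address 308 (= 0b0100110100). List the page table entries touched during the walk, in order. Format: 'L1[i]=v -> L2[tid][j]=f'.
Answer: L1[2]=2 -> L2[2][1]=26

Derivation:
vaddr = 308 = 0b0100110100
Split: l1_idx=2, l2_idx=1, offset=20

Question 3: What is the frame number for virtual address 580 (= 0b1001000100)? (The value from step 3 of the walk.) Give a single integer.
vaddr = 580: l1_idx=4, l2_idx=2
L1[4] = 0; L2[0][2] = 78

Answer: 78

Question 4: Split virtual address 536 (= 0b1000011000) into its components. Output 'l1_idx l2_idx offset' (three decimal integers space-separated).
vaddr = 536 = 0b1000011000
  top 3 bits -> l1_idx = 4
  next 2 bits -> l2_idx = 0
  bottom 5 bits -> offset = 24

Answer: 4 0 24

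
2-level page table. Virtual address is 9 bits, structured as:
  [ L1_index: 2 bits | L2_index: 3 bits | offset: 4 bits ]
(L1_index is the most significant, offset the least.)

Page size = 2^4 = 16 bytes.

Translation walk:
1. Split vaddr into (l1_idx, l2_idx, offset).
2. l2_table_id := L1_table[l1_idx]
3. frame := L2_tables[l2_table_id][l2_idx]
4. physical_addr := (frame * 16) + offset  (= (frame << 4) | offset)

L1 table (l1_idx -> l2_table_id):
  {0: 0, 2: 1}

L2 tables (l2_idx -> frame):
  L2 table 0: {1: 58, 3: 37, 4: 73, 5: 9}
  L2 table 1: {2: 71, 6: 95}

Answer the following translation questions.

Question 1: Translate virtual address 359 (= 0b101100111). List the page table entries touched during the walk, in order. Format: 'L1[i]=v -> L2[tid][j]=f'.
Answer: L1[2]=1 -> L2[1][6]=95

Derivation:
vaddr = 359 = 0b101100111
Split: l1_idx=2, l2_idx=6, offset=7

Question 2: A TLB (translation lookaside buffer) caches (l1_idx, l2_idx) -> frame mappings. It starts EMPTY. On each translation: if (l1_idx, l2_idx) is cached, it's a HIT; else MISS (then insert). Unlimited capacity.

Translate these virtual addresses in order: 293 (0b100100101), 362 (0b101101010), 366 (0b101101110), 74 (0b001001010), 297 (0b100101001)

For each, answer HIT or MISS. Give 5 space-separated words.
Answer: MISS MISS HIT MISS HIT

Derivation:
vaddr=293: (2,2) not in TLB -> MISS, insert
vaddr=362: (2,6) not in TLB -> MISS, insert
vaddr=366: (2,6) in TLB -> HIT
vaddr=74: (0,4) not in TLB -> MISS, insert
vaddr=297: (2,2) in TLB -> HIT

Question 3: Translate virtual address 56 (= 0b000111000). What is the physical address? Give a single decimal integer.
vaddr = 56 = 0b000111000
Split: l1_idx=0, l2_idx=3, offset=8
L1[0] = 0
L2[0][3] = 37
paddr = 37 * 16 + 8 = 600

Answer: 600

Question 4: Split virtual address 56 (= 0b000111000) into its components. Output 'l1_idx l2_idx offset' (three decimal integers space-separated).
vaddr = 56 = 0b000111000
  top 2 bits -> l1_idx = 0
  next 3 bits -> l2_idx = 3
  bottom 4 bits -> offset = 8

Answer: 0 3 8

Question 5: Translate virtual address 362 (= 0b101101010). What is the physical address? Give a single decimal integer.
vaddr = 362 = 0b101101010
Split: l1_idx=2, l2_idx=6, offset=10
L1[2] = 1
L2[1][6] = 95
paddr = 95 * 16 + 10 = 1530

Answer: 1530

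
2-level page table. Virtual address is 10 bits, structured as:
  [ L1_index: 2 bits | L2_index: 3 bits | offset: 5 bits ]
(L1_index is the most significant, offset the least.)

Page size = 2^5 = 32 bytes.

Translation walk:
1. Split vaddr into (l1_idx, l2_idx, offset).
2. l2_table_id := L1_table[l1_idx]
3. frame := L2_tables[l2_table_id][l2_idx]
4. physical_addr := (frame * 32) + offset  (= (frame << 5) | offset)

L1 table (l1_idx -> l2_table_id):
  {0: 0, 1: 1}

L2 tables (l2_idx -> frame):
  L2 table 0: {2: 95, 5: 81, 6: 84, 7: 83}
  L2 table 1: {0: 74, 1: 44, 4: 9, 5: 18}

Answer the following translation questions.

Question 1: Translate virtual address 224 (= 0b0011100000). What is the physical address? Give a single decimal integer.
vaddr = 224 = 0b0011100000
Split: l1_idx=0, l2_idx=7, offset=0
L1[0] = 0
L2[0][7] = 83
paddr = 83 * 32 + 0 = 2656

Answer: 2656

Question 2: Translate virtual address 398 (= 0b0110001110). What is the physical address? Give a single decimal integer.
vaddr = 398 = 0b0110001110
Split: l1_idx=1, l2_idx=4, offset=14
L1[1] = 1
L2[1][4] = 9
paddr = 9 * 32 + 14 = 302

Answer: 302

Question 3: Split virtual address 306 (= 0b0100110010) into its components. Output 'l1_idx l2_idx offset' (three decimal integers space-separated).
vaddr = 306 = 0b0100110010
  top 2 bits -> l1_idx = 1
  next 3 bits -> l2_idx = 1
  bottom 5 bits -> offset = 18

Answer: 1 1 18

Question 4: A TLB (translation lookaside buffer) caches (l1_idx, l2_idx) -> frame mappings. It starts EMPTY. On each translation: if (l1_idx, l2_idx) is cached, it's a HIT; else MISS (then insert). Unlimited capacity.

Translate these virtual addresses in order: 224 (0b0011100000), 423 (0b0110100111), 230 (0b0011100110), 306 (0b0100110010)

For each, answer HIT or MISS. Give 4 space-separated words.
vaddr=224: (0,7) not in TLB -> MISS, insert
vaddr=423: (1,5) not in TLB -> MISS, insert
vaddr=230: (0,7) in TLB -> HIT
vaddr=306: (1,1) not in TLB -> MISS, insert

Answer: MISS MISS HIT MISS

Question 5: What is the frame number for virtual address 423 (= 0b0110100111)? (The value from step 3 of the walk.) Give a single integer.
vaddr = 423: l1_idx=1, l2_idx=5
L1[1] = 1; L2[1][5] = 18

Answer: 18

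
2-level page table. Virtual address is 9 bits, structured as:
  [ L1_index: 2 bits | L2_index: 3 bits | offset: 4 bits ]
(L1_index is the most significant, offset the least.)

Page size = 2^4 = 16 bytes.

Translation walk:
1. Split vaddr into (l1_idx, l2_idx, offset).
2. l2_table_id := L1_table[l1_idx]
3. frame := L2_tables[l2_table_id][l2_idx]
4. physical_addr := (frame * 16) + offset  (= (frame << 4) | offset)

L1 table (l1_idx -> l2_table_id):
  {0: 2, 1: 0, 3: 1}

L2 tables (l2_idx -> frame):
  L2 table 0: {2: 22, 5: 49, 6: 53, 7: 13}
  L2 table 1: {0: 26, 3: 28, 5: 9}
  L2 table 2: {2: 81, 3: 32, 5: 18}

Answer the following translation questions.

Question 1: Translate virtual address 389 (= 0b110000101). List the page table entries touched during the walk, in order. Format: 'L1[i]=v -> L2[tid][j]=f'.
vaddr = 389 = 0b110000101
Split: l1_idx=3, l2_idx=0, offset=5

Answer: L1[3]=1 -> L2[1][0]=26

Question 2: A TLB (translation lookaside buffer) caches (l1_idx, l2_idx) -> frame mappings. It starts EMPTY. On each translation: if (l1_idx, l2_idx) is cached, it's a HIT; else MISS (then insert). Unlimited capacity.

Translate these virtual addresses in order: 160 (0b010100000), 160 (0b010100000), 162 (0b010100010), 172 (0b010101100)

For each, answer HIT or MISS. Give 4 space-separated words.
Answer: MISS HIT HIT HIT

Derivation:
vaddr=160: (1,2) not in TLB -> MISS, insert
vaddr=160: (1,2) in TLB -> HIT
vaddr=162: (1,2) in TLB -> HIT
vaddr=172: (1,2) in TLB -> HIT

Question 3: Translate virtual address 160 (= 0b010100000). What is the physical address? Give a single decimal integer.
vaddr = 160 = 0b010100000
Split: l1_idx=1, l2_idx=2, offset=0
L1[1] = 0
L2[0][2] = 22
paddr = 22 * 16 + 0 = 352

Answer: 352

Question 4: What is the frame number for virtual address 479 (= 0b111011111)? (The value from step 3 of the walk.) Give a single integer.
vaddr = 479: l1_idx=3, l2_idx=5
L1[3] = 1; L2[1][5] = 9

Answer: 9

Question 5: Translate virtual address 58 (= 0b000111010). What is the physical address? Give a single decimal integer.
vaddr = 58 = 0b000111010
Split: l1_idx=0, l2_idx=3, offset=10
L1[0] = 2
L2[2][3] = 32
paddr = 32 * 16 + 10 = 522

Answer: 522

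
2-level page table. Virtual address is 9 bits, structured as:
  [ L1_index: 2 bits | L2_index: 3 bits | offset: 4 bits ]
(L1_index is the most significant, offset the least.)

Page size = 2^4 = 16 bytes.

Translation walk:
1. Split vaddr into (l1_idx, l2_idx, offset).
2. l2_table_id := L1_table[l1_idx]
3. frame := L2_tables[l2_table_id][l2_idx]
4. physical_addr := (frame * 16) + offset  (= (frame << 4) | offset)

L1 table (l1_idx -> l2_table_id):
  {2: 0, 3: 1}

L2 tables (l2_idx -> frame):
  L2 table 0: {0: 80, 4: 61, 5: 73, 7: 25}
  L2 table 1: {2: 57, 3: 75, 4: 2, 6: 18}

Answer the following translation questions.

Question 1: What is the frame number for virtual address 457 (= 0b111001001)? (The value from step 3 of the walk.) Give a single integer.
vaddr = 457: l1_idx=3, l2_idx=4
L1[3] = 1; L2[1][4] = 2

Answer: 2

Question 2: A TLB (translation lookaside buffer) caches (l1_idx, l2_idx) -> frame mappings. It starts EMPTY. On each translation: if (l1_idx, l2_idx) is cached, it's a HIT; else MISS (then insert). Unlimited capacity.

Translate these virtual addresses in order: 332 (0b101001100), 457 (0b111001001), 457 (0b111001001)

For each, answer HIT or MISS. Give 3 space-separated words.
Answer: MISS MISS HIT

Derivation:
vaddr=332: (2,4) not in TLB -> MISS, insert
vaddr=457: (3,4) not in TLB -> MISS, insert
vaddr=457: (3,4) in TLB -> HIT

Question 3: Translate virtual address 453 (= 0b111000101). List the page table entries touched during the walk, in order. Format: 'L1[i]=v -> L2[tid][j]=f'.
Answer: L1[3]=1 -> L2[1][4]=2

Derivation:
vaddr = 453 = 0b111000101
Split: l1_idx=3, l2_idx=4, offset=5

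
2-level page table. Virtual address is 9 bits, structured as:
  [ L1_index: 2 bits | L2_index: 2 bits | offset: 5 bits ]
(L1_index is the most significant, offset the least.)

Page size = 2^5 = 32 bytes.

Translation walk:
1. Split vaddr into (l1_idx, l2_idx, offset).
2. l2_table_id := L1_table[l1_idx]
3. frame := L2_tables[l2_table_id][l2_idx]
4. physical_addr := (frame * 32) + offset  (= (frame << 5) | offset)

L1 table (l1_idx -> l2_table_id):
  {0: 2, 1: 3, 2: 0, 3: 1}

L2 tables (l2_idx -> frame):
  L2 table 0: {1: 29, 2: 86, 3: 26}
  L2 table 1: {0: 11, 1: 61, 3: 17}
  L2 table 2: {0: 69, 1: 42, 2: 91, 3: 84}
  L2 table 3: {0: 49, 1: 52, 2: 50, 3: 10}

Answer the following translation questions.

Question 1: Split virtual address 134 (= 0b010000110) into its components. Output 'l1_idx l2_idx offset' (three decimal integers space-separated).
vaddr = 134 = 0b010000110
  top 2 bits -> l1_idx = 1
  next 2 bits -> l2_idx = 0
  bottom 5 bits -> offset = 6

Answer: 1 0 6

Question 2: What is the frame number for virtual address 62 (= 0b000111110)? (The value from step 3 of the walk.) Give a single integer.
vaddr = 62: l1_idx=0, l2_idx=1
L1[0] = 2; L2[2][1] = 42

Answer: 42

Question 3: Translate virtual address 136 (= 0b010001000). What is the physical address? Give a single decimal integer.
Answer: 1576

Derivation:
vaddr = 136 = 0b010001000
Split: l1_idx=1, l2_idx=0, offset=8
L1[1] = 3
L2[3][0] = 49
paddr = 49 * 32 + 8 = 1576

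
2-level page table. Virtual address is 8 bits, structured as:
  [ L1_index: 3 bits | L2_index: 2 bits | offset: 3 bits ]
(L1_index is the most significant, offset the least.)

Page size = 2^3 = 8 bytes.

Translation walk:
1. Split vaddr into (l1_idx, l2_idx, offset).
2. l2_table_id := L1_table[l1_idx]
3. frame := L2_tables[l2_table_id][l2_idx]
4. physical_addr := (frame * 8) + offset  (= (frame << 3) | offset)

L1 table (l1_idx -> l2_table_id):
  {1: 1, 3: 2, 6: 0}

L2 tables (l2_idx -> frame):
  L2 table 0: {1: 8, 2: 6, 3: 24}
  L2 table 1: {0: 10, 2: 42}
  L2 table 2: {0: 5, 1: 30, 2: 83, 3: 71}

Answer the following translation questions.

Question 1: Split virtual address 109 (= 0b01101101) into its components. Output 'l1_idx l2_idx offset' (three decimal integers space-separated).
vaddr = 109 = 0b01101101
  top 3 bits -> l1_idx = 3
  next 2 bits -> l2_idx = 1
  bottom 3 bits -> offset = 5

Answer: 3 1 5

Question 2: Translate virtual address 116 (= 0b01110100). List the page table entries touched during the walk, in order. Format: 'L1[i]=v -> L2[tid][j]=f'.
vaddr = 116 = 0b01110100
Split: l1_idx=3, l2_idx=2, offset=4

Answer: L1[3]=2 -> L2[2][2]=83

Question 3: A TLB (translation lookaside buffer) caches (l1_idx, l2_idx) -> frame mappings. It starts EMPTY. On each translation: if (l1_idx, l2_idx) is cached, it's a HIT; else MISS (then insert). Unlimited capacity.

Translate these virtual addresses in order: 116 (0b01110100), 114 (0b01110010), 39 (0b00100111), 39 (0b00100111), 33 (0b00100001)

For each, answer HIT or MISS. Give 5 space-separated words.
Answer: MISS HIT MISS HIT HIT

Derivation:
vaddr=116: (3,2) not in TLB -> MISS, insert
vaddr=114: (3,2) in TLB -> HIT
vaddr=39: (1,0) not in TLB -> MISS, insert
vaddr=39: (1,0) in TLB -> HIT
vaddr=33: (1,0) in TLB -> HIT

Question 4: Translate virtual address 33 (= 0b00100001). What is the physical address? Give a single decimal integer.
Answer: 81

Derivation:
vaddr = 33 = 0b00100001
Split: l1_idx=1, l2_idx=0, offset=1
L1[1] = 1
L2[1][0] = 10
paddr = 10 * 8 + 1 = 81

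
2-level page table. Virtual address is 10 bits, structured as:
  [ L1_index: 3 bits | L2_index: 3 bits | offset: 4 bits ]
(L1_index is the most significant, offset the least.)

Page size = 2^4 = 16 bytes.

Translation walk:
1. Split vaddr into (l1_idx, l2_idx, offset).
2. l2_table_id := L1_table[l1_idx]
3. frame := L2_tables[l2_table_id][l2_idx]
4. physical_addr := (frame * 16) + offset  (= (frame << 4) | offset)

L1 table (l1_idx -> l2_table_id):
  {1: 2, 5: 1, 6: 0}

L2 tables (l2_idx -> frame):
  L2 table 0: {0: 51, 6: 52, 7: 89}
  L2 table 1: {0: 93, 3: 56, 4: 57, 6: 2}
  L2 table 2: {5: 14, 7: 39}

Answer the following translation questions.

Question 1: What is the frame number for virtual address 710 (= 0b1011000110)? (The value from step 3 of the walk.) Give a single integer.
Answer: 57

Derivation:
vaddr = 710: l1_idx=5, l2_idx=4
L1[5] = 1; L2[1][4] = 57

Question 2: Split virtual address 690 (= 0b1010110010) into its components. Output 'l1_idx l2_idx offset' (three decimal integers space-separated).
Answer: 5 3 2

Derivation:
vaddr = 690 = 0b1010110010
  top 3 bits -> l1_idx = 5
  next 3 bits -> l2_idx = 3
  bottom 4 bits -> offset = 2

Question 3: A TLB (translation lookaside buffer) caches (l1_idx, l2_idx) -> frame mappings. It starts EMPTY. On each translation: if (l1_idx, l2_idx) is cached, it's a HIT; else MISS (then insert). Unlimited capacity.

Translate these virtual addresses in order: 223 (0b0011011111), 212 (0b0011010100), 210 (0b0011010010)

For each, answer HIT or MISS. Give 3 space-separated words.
Answer: MISS HIT HIT

Derivation:
vaddr=223: (1,5) not in TLB -> MISS, insert
vaddr=212: (1,5) in TLB -> HIT
vaddr=210: (1,5) in TLB -> HIT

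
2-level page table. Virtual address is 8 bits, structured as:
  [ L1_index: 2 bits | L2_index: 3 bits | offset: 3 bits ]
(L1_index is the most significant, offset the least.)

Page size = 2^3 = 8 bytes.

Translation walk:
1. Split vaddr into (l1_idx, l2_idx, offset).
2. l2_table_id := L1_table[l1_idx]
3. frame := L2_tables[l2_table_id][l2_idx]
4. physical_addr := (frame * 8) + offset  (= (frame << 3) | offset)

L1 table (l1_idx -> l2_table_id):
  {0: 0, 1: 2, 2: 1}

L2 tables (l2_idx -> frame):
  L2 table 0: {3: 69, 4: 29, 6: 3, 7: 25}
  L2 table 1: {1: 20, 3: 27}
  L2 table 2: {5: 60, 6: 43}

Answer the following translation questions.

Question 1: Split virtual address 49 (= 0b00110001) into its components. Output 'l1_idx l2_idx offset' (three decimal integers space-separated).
Answer: 0 6 1

Derivation:
vaddr = 49 = 0b00110001
  top 2 bits -> l1_idx = 0
  next 3 bits -> l2_idx = 6
  bottom 3 bits -> offset = 1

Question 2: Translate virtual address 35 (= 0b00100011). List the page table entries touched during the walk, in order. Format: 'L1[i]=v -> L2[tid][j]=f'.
Answer: L1[0]=0 -> L2[0][4]=29

Derivation:
vaddr = 35 = 0b00100011
Split: l1_idx=0, l2_idx=4, offset=3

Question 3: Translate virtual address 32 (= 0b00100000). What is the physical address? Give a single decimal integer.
Answer: 232

Derivation:
vaddr = 32 = 0b00100000
Split: l1_idx=0, l2_idx=4, offset=0
L1[0] = 0
L2[0][4] = 29
paddr = 29 * 8 + 0 = 232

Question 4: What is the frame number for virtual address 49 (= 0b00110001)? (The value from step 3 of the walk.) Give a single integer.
vaddr = 49: l1_idx=0, l2_idx=6
L1[0] = 0; L2[0][6] = 3

Answer: 3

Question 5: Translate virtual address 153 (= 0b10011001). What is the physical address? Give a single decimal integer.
vaddr = 153 = 0b10011001
Split: l1_idx=2, l2_idx=3, offset=1
L1[2] = 1
L2[1][3] = 27
paddr = 27 * 8 + 1 = 217

Answer: 217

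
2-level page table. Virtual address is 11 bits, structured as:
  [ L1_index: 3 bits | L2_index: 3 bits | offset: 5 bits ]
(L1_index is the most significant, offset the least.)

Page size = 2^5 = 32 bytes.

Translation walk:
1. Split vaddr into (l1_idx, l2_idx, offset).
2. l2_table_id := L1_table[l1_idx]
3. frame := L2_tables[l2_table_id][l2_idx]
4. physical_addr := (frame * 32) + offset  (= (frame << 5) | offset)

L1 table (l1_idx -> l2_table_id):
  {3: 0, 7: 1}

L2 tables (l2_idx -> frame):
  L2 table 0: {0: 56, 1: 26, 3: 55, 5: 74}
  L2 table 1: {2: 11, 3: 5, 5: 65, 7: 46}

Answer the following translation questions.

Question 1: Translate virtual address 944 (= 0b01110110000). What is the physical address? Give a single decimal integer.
Answer: 2384

Derivation:
vaddr = 944 = 0b01110110000
Split: l1_idx=3, l2_idx=5, offset=16
L1[3] = 0
L2[0][5] = 74
paddr = 74 * 32 + 16 = 2384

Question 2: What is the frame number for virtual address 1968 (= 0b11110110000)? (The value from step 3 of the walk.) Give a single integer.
vaddr = 1968: l1_idx=7, l2_idx=5
L1[7] = 1; L2[1][5] = 65

Answer: 65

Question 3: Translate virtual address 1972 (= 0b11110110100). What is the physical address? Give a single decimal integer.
vaddr = 1972 = 0b11110110100
Split: l1_idx=7, l2_idx=5, offset=20
L1[7] = 1
L2[1][5] = 65
paddr = 65 * 32 + 20 = 2100

Answer: 2100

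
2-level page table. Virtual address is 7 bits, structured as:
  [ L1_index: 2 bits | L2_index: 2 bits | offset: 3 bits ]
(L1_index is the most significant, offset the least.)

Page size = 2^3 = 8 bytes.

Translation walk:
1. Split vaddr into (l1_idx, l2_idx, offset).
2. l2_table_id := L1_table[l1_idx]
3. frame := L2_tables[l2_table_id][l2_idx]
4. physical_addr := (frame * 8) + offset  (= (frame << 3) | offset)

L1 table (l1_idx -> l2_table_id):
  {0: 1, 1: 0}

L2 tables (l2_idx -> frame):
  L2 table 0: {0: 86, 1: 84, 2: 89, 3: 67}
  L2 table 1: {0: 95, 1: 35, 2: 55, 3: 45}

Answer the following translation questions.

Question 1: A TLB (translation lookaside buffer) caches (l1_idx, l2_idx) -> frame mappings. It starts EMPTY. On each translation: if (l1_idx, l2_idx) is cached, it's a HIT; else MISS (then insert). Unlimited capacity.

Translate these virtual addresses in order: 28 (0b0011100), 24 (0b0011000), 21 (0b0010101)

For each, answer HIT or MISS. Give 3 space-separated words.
Answer: MISS HIT MISS

Derivation:
vaddr=28: (0,3) not in TLB -> MISS, insert
vaddr=24: (0,3) in TLB -> HIT
vaddr=21: (0,2) not in TLB -> MISS, insert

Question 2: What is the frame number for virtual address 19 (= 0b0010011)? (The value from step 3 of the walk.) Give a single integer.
vaddr = 19: l1_idx=0, l2_idx=2
L1[0] = 1; L2[1][2] = 55

Answer: 55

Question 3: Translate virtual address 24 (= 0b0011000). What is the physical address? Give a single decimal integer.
vaddr = 24 = 0b0011000
Split: l1_idx=0, l2_idx=3, offset=0
L1[0] = 1
L2[1][3] = 45
paddr = 45 * 8 + 0 = 360

Answer: 360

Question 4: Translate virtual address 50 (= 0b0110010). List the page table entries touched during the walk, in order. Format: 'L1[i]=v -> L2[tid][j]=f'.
vaddr = 50 = 0b0110010
Split: l1_idx=1, l2_idx=2, offset=2

Answer: L1[1]=0 -> L2[0][2]=89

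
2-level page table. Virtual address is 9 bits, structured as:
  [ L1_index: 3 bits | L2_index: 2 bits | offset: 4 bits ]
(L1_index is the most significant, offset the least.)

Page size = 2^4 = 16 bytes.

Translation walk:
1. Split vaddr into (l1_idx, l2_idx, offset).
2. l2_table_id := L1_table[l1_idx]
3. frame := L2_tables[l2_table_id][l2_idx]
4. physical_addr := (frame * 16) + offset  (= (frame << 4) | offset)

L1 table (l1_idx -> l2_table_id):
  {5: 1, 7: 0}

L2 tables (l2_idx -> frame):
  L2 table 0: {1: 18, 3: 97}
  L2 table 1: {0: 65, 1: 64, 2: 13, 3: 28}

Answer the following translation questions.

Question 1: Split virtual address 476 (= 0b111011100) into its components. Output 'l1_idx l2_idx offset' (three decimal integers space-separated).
Answer: 7 1 12

Derivation:
vaddr = 476 = 0b111011100
  top 3 bits -> l1_idx = 7
  next 2 bits -> l2_idx = 1
  bottom 4 bits -> offset = 12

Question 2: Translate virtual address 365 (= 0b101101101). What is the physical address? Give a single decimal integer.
Answer: 221

Derivation:
vaddr = 365 = 0b101101101
Split: l1_idx=5, l2_idx=2, offset=13
L1[5] = 1
L2[1][2] = 13
paddr = 13 * 16 + 13 = 221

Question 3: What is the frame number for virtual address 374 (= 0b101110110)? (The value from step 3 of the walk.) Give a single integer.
vaddr = 374: l1_idx=5, l2_idx=3
L1[5] = 1; L2[1][3] = 28

Answer: 28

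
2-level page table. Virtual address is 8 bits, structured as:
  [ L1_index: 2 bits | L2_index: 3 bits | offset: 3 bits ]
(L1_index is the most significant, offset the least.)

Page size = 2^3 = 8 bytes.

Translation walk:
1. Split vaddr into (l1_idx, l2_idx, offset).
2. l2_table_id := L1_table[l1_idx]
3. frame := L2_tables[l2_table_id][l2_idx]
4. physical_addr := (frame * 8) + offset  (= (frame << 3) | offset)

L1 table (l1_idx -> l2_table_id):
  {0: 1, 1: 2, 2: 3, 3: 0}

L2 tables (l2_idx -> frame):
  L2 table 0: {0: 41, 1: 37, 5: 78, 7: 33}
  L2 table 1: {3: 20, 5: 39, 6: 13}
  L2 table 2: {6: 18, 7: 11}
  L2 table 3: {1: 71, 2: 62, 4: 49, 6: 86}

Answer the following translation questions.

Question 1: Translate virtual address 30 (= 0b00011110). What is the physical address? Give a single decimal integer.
Answer: 166

Derivation:
vaddr = 30 = 0b00011110
Split: l1_idx=0, l2_idx=3, offset=6
L1[0] = 1
L2[1][3] = 20
paddr = 20 * 8 + 6 = 166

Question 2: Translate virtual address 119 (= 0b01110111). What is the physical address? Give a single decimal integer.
Answer: 151

Derivation:
vaddr = 119 = 0b01110111
Split: l1_idx=1, l2_idx=6, offset=7
L1[1] = 2
L2[2][6] = 18
paddr = 18 * 8 + 7 = 151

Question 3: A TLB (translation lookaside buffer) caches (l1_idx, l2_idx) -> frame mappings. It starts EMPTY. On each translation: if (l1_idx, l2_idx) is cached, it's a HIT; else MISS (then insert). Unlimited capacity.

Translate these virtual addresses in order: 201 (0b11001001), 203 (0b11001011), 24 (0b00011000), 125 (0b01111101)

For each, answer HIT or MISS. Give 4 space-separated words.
Answer: MISS HIT MISS MISS

Derivation:
vaddr=201: (3,1) not in TLB -> MISS, insert
vaddr=203: (3,1) in TLB -> HIT
vaddr=24: (0,3) not in TLB -> MISS, insert
vaddr=125: (1,7) not in TLB -> MISS, insert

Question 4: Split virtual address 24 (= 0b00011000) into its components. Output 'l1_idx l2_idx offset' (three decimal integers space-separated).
vaddr = 24 = 0b00011000
  top 2 bits -> l1_idx = 0
  next 3 bits -> l2_idx = 3
  bottom 3 bits -> offset = 0

Answer: 0 3 0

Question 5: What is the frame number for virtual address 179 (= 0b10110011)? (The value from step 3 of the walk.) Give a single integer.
vaddr = 179: l1_idx=2, l2_idx=6
L1[2] = 3; L2[3][6] = 86

Answer: 86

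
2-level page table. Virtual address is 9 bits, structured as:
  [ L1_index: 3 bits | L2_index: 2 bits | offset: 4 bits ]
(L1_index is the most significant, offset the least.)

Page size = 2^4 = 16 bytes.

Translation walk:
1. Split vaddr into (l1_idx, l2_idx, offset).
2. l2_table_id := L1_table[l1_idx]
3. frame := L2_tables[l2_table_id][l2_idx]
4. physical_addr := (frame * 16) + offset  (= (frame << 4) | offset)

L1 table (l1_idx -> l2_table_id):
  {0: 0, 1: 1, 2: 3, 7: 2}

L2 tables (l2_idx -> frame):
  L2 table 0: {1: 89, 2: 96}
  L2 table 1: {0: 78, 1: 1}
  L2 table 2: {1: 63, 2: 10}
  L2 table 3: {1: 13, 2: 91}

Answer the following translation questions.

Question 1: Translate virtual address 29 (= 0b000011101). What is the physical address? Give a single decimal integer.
Answer: 1437

Derivation:
vaddr = 29 = 0b000011101
Split: l1_idx=0, l2_idx=1, offset=13
L1[0] = 0
L2[0][1] = 89
paddr = 89 * 16 + 13 = 1437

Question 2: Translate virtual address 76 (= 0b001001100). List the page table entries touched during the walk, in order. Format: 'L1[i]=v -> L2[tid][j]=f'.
Answer: L1[1]=1 -> L2[1][0]=78

Derivation:
vaddr = 76 = 0b001001100
Split: l1_idx=1, l2_idx=0, offset=12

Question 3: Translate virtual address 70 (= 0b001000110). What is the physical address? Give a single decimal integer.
vaddr = 70 = 0b001000110
Split: l1_idx=1, l2_idx=0, offset=6
L1[1] = 1
L2[1][0] = 78
paddr = 78 * 16 + 6 = 1254

Answer: 1254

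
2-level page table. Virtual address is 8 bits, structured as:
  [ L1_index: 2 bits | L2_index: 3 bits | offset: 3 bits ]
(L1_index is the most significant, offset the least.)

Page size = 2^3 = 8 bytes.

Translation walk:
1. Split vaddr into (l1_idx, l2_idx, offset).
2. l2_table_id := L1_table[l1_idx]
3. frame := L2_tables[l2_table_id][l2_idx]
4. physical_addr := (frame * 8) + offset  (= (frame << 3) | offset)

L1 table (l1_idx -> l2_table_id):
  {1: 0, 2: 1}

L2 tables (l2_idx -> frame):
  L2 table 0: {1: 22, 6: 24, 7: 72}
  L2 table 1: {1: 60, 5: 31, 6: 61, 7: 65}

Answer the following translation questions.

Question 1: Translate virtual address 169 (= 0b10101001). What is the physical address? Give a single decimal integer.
vaddr = 169 = 0b10101001
Split: l1_idx=2, l2_idx=5, offset=1
L1[2] = 1
L2[1][5] = 31
paddr = 31 * 8 + 1 = 249

Answer: 249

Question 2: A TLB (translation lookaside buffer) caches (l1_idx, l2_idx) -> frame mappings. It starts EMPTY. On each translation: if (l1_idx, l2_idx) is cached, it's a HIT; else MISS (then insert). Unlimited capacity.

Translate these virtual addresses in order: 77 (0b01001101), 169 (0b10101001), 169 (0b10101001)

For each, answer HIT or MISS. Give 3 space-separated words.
vaddr=77: (1,1) not in TLB -> MISS, insert
vaddr=169: (2,5) not in TLB -> MISS, insert
vaddr=169: (2,5) in TLB -> HIT

Answer: MISS MISS HIT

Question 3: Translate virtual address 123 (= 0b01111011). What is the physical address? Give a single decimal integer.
vaddr = 123 = 0b01111011
Split: l1_idx=1, l2_idx=7, offset=3
L1[1] = 0
L2[0][7] = 72
paddr = 72 * 8 + 3 = 579

Answer: 579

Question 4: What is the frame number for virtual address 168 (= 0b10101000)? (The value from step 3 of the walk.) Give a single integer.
Answer: 31

Derivation:
vaddr = 168: l1_idx=2, l2_idx=5
L1[2] = 1; L2[1][5] = 31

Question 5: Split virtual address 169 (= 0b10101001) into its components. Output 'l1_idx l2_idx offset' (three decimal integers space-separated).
Answer: 2 5 1

Derivation:
vaddr = 169 = 0b10101001
  top 2 bits -> l1_idx = 2
  next 3 bits -> l2_idx = 5
  bottom 3 bits -> offset = 1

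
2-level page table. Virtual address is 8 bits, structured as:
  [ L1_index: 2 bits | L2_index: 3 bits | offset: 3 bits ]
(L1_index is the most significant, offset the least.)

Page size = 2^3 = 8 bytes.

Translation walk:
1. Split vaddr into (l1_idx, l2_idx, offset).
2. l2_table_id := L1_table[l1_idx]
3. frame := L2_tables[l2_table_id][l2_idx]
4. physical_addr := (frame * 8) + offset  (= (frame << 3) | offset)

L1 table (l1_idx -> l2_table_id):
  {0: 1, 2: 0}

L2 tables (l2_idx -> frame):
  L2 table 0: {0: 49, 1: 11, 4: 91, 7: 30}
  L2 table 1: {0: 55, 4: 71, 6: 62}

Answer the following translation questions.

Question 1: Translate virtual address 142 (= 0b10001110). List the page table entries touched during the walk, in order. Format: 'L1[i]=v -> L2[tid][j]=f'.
Answer: L1[2]=0 -> L2[0][1]=11

Derivation:
vaddr = 142 = 0b10001110
Split: l1_idx=2, l2_idx=1, offset=6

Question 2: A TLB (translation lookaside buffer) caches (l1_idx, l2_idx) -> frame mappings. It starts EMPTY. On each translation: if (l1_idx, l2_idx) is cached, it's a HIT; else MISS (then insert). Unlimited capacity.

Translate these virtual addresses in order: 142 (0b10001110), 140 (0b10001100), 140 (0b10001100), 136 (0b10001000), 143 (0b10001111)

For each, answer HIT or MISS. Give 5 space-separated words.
vaddr=142: (2,1) not in TLB -> MISS, insert
vaddr=140: (2,1) in TLB -> HIT
vaddr=140: (2,1) in TLB -> HIT
vaddr=136: (2,1) in TLB -> HIT
vaddr=143: (2,1) in TLB -> HIT

Answer: MISS HIT HIT HIT HIT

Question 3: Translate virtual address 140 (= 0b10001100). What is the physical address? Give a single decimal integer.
vaddr = 140 = 0b10001100
Split: l1_idx=2, l2_idx=1, offset=4
L1[2] = 0
L2[0][1] = 11
paddr = 11 * 8 + 4 = 92

Answer: 92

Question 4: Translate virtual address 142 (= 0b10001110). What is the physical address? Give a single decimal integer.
vaddr = 142 = 0b10001110
Split: l1_idx=2, l2_idx=1, offset=6
L1[2] = 0
L2[0][1] = 11
paddr = 11 * 8 + 6 = 94

Answer: 94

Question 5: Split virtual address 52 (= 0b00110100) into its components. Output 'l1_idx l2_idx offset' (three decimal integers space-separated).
vaddr = 52 = 0b00110100
  top 2 bits -> l1_idx = 0
  next 3 bits -> l2_idx = 6
  bottom 3 bits -> offset = 4

Answer: 0 6 4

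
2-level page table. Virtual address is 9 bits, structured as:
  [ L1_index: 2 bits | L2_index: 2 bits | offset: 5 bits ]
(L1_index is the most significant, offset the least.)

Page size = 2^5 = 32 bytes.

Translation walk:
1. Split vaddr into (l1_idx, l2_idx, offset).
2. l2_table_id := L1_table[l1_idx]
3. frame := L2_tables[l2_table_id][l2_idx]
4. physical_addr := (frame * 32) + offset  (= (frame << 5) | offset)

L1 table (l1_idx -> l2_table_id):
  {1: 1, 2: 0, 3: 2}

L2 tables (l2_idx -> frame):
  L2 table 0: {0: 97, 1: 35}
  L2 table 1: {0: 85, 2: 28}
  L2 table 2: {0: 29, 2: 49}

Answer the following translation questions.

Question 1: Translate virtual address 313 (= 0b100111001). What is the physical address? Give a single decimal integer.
vaddr = 313 = 0b100111001
Split: l1_idx=2, l2_idx=1, offset=25
L1[2] = 0
L2[0][1] = 35
paddr = 35 * 32 + 25 = 1145

Answer: 1145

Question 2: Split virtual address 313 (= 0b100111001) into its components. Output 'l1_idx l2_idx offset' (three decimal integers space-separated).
Answer: 2 1 25

Derivation:
vaddr = 313 = 0b100111001
  top 2 bits -> l1_idx = 2
  next 2 bits -> l2_idx = 1
  bottom 5 bits -> offset = 25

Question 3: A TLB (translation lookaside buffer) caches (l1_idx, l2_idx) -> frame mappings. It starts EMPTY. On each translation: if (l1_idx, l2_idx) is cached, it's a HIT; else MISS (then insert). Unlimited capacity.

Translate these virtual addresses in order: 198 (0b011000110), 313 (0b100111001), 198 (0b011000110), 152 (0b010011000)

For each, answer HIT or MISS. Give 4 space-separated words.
vaddr=198: (1,2) not in TLB -> MISS, insert
vaddr=313: (2,1) not in TLB -> MISS, insert
vaddr=198: (1,2) in TLB -> HIT
vaddr=152: (1,0) not in TLB -> MISS, insert

Answer: MISS MISS HIT MISS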